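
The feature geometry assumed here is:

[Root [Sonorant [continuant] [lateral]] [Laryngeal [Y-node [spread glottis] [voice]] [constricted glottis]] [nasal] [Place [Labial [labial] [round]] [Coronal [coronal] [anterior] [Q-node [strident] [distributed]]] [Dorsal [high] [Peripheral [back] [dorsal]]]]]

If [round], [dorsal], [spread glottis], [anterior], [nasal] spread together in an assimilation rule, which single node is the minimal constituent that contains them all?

Root

[round]: Root → Place → Labial → [round].
[dorsal]: Root → Place → Dorsal → Peripheral → [dorsal].
[spread glottis]: Root → Laryngeal → Y-node → [spread glottis].
[anterior]: Root → Place → Coronal → [anterior].
[nasal]: Root → [nasal].
The listed terminals split across distinct daughters of Root, so Root itself is the smallest node containing them all.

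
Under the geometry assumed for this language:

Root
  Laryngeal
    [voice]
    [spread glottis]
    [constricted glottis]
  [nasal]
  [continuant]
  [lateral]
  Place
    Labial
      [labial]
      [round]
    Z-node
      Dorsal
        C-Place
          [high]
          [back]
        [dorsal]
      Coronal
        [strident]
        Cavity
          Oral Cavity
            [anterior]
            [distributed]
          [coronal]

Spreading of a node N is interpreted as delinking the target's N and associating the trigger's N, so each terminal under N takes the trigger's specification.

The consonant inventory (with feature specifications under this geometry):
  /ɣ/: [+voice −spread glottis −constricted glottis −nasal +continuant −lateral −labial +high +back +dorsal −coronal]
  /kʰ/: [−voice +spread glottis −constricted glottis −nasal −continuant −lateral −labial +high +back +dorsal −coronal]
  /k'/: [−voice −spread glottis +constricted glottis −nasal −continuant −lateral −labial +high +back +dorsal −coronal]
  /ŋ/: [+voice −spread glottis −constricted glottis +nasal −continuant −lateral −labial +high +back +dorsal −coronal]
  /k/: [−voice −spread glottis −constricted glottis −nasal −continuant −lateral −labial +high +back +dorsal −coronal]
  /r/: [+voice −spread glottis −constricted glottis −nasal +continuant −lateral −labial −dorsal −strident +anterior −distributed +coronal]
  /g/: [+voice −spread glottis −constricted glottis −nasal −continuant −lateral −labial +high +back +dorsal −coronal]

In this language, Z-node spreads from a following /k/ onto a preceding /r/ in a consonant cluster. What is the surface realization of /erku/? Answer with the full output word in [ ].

[eɣku]

Terminals under Z-node in this geometry: [high], [back], [dorsal], [strident], [anterior], [distributed], [coronal].
The target acquires /k/'s values for everything under Z-node — [+high], [+back], [+dorsal], [−coronal] — while keeping its own [voice], [spread glottis], [constricted glottis], ….
This feature bundle is that of [ɣ], so /erku/ surfaces as [eɣku].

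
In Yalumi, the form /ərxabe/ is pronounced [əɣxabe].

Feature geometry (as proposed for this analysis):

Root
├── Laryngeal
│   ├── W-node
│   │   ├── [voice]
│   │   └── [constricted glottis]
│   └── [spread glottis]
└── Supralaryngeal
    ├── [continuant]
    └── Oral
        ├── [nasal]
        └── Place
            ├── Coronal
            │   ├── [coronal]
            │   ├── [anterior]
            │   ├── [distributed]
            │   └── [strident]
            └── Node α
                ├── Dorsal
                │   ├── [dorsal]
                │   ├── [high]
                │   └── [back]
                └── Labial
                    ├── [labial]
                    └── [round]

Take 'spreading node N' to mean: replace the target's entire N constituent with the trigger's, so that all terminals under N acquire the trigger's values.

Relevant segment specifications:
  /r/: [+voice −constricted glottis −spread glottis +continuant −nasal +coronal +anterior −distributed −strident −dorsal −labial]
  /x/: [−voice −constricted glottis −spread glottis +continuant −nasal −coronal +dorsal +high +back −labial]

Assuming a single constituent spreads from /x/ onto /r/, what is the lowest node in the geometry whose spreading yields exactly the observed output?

/r/ and [ɣ] differ in [coronal], [anterior], [distributed], [strident], [dorsal], [high], [back]; every other specified feature is identical.
In this geometry the lowest node dominating all of them is Place: every daughter of Place dominates only a proper subset, so no lower node suffices.
If Place spreads, every terminal under it takes /x/'s value, producing [ɣ] as observed.
[voice] stays as in /r/ although /x/ differs there, so no node dominating it spread; among the remaining candidates Place is the lowest that derives the output.

Place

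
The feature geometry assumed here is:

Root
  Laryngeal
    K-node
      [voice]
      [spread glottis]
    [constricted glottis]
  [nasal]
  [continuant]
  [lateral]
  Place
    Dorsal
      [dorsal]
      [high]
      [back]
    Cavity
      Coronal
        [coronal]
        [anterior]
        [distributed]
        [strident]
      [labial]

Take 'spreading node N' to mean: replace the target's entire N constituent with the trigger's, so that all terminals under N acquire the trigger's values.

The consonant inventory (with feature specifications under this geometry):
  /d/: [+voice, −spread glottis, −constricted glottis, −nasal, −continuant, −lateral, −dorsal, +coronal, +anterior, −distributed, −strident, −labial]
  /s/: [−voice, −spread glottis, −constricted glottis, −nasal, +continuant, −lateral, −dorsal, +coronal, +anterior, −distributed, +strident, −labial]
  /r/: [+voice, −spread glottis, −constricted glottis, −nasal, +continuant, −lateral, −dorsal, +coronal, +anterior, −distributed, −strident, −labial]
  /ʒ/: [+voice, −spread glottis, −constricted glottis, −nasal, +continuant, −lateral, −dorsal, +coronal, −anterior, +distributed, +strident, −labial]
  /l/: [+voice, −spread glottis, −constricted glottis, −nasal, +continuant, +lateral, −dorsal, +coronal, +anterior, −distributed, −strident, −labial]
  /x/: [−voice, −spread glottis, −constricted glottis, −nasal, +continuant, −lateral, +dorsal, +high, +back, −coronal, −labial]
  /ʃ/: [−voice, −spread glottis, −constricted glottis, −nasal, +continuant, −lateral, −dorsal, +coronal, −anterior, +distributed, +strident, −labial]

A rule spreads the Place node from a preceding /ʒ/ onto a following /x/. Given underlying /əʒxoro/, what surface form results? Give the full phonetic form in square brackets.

[əʒʃoro]

Place immediately or transitively dominates [dorsal], [high], [back], [coronal], [anterior], [distributed], [strident], [labial].
After delinking /x/'s Place and linking /ʒ/'s, the affected terminals become [−dorsal], [+coronal], [−anterior], [+distributed], [+strident], [−labial]; [voice], [spread glottis], [constricted glottis], … (outside Place) are retained from /x/.
This feature bundle is that of [ʃ], so /əʒxoro/ surfaces as [əʒʃoro].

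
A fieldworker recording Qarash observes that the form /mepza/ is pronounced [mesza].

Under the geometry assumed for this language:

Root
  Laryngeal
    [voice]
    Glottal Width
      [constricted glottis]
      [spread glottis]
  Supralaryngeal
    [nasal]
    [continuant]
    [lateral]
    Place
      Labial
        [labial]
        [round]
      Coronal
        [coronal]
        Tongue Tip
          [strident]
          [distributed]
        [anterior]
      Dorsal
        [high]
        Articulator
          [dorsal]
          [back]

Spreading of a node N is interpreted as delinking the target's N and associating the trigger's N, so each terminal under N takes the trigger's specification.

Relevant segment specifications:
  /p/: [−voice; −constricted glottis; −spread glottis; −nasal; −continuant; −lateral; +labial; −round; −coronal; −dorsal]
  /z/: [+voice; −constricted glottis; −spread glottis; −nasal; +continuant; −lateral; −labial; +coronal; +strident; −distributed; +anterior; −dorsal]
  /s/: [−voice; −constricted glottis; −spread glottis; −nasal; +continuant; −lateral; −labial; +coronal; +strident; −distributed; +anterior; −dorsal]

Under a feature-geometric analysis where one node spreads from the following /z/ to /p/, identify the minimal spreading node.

The alternation /p/ → [s] changes [continuant], [labial], [round], [coronal], [anterior], [distributed], [strident] and nothing else.
The smallest constituent containing every changed terminal is Supralaryngeal — each of its daughters lacks at least one of the affected features.
Spreading Supralaryngeal from /z/ overwrites each of those terminals with /z/'s values, yielding exactly [s].
[voice] — on which /z/ differs from /p/ — is unchanged, so Root cannot have spread; the constituent is no larger than Supralaryngeal.

Supralaryngeal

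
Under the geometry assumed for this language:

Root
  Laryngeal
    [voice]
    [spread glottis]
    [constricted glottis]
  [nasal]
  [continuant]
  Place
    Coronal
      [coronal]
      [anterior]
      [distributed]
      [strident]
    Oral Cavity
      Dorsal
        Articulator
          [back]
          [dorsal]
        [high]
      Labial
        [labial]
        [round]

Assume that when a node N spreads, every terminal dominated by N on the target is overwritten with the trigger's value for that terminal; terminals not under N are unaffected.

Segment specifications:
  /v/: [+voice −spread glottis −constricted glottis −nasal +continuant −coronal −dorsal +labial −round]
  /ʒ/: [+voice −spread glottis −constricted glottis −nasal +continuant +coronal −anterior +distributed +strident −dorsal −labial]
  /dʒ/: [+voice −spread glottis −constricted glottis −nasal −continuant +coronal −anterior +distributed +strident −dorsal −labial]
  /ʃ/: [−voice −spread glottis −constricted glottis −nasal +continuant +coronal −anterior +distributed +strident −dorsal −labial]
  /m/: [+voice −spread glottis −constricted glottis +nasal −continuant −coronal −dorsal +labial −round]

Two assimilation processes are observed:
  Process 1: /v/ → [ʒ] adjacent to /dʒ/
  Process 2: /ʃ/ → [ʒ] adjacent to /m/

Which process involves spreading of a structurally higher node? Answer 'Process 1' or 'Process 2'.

Process 1

In Process 1, [labial], [round], [coronal], [anterior], [distributed], [strident] change, so the minimal spreading node is Place at depth 1.
Process 2: the feature that changes is [voice]; the minimal node is [voice] (depth 2).
Depth 1 < depth 2; Process 1 involves the structurally higher constituent Place.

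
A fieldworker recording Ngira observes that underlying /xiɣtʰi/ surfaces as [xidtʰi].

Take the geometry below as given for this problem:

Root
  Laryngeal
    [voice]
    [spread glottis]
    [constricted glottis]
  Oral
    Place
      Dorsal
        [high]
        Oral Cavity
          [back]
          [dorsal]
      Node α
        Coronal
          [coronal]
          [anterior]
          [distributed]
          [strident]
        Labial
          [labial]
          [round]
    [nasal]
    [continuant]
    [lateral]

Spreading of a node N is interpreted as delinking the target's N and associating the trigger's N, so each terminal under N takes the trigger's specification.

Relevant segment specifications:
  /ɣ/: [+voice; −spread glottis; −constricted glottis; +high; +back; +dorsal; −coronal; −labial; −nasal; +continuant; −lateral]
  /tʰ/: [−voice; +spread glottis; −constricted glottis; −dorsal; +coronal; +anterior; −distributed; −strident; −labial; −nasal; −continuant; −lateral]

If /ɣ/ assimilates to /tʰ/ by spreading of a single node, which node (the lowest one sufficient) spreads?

Comparing /ɣ/ with its surface form [d], the features that change are [continuant], [coronal], [anterior], [distributed], [strident], [dorsal], [high], [back].
The smallest constituent containing every changed terminal is Oral — each of its daughters lacks at least one of the affected features.
If Oral spreads, every terminal under it takes /tʰ/'s value, producing [d] as observed.
Since [voice], [spread glottis] are preserved even though /tʰ/ disagrees there, no node above Oral spread.

Oral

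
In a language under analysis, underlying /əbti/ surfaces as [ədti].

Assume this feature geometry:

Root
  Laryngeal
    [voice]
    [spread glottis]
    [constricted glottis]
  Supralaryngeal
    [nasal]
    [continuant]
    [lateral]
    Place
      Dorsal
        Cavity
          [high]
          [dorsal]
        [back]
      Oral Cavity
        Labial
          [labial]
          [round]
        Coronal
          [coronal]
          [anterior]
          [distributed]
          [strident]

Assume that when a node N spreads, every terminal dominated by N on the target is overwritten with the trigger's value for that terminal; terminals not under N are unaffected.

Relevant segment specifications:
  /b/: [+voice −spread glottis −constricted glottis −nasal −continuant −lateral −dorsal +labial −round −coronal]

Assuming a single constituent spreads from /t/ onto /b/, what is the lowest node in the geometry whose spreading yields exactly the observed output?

Oral Cavity

/b/ and [d] differ in [labial], [round], [coronal], [anterior], [distributed], [strident]; every other specified feature is identical.
These terminals are all dominated by Oral Cavity, and no proper subconstituent of Oral Cavity covers them all; Oral Cavity is their lowest common ancestor.
Spreading Oral Cavity from /t/ overwrites each of those terminals with /t/'s values, yielding exactly [d].
[voice], a feature on which the two segments disagree outside Oral Cavity, is unchanged — nothing dominating it spread, and Oral Cavity is the minimal sufficient constituent.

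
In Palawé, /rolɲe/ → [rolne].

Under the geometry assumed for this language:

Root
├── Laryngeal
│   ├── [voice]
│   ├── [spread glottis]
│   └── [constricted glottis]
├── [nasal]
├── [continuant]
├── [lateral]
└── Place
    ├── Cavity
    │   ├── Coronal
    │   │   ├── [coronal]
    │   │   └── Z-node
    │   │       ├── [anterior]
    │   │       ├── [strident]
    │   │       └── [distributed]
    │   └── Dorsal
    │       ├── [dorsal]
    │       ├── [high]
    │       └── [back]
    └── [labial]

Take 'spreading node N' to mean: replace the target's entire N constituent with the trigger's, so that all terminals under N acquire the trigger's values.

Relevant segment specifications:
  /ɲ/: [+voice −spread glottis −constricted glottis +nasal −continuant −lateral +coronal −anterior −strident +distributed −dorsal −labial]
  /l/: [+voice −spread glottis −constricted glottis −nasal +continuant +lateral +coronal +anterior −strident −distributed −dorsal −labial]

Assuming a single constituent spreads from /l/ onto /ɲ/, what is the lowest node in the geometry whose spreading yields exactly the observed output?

/ɲ/ and [n] differ in [anterior], [distributed]; every other specified feature is identical.
In this geometry the lowest node dominating all of them is Z-node: every daughter of Z-node dominates only a proper subset, so no lower node suffices.
If Z-node spreads, every terminal under it takes /l/'s value, producing [n] as observed.
Features on which the two segments disagree outside Z-node, such as [continuant], [lateral], are unchanged — nothing dominating them spread, and Z-node is the minimal sufficient constituent.

Z-node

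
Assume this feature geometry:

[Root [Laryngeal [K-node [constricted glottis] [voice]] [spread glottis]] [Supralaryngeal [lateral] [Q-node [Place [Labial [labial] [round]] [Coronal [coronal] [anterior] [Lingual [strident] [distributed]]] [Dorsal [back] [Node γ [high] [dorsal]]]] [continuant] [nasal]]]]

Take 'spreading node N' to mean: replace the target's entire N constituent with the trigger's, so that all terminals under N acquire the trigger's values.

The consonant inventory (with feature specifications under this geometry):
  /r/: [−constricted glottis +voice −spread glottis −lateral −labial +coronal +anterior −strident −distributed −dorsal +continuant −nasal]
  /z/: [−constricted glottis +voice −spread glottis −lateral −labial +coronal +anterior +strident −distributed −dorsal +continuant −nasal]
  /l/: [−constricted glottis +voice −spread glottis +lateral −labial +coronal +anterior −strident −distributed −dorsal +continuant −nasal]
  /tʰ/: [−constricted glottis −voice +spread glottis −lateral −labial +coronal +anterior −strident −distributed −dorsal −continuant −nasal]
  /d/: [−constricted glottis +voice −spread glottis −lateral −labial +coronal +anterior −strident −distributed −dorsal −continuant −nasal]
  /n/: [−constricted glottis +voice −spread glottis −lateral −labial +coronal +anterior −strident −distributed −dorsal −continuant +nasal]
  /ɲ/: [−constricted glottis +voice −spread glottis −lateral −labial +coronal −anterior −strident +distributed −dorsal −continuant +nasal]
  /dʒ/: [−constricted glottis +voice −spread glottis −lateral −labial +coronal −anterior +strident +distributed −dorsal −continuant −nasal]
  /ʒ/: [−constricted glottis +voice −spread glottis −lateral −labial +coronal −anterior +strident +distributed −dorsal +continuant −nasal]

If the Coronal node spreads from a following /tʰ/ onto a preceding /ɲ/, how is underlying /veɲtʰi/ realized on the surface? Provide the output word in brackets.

Terminals under Coronal in this geometry: [coronal], [anterior], [strident], [distributed].
The target acquires /tʰ/'s values for everything under Coronal — [+coronal], [+anterior], [−strident], [−distributed] — while keeping its own [constricted glottis], [voice], [spread glottis], ….
Among the inventory, only /n/ has exactly this specification, giving the surface form [ventʰi].

[ventʰi]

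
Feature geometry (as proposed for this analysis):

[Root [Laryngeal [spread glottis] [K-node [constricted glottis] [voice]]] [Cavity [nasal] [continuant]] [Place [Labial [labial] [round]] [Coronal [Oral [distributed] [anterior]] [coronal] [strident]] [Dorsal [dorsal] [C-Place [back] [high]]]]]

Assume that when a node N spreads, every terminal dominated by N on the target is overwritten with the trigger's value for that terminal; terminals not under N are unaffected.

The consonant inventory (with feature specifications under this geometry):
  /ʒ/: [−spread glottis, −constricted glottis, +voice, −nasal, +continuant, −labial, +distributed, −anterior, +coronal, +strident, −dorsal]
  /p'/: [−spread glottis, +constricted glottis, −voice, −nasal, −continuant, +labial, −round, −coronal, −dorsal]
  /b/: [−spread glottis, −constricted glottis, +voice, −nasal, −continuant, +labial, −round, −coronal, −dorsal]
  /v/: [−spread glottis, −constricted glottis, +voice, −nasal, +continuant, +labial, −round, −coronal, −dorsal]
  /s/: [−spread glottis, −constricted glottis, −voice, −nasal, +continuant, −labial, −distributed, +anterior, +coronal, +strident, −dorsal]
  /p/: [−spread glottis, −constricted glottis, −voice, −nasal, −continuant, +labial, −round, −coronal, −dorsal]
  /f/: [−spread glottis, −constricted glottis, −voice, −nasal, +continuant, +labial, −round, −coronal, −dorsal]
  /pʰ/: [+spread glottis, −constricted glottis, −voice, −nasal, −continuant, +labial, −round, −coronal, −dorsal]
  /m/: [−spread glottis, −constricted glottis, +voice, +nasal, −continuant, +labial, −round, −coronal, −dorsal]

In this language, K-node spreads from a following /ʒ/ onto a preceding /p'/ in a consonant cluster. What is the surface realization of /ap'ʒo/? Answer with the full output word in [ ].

[abʒo]

Terminals under K-node in this geometry: [constricted glottis], [voice].
Spreading K-node from /ʒ/ onto /p'/ replaces those values with /ʒ/'s: [−constricted glottis], [+voice]. Features outside K-node ([spread glottis], [nasal], [continuant], …) stay as in /p'/.
Among the inventory, only /b/ has exactly this specification, giving the surface form [abʒo].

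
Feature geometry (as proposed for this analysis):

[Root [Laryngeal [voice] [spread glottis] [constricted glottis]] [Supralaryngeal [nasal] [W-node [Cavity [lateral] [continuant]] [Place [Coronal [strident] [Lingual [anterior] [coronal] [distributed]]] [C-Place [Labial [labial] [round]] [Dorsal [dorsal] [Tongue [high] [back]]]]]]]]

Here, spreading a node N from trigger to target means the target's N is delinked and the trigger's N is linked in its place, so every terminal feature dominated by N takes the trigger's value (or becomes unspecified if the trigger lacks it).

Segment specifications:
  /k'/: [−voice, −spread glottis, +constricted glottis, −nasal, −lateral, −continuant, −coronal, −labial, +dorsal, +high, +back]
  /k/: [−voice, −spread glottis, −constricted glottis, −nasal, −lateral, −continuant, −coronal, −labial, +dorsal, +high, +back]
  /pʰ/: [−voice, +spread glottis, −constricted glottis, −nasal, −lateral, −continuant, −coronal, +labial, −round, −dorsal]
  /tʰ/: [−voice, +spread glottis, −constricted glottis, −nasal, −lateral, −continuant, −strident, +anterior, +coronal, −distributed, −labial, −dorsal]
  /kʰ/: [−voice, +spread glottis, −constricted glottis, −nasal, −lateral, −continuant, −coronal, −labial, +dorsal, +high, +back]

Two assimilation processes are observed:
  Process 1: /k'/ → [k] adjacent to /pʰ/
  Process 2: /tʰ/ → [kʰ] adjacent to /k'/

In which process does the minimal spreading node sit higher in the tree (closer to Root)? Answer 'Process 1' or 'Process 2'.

Process 1 alters [constricted glottis]; the lowest dominating node is [constricted glottis] (depth 2 from Root).
Process 2 alters [coronal], [anterior], [distributed], [strident], [dorsal], [high], [back]; the lowest common ancestor is Place (depth 3 from Root).
[constricted glottis] (depth 2) sits above Place (depth 3), making Process 1 the one with the higher spreading node.

Process 1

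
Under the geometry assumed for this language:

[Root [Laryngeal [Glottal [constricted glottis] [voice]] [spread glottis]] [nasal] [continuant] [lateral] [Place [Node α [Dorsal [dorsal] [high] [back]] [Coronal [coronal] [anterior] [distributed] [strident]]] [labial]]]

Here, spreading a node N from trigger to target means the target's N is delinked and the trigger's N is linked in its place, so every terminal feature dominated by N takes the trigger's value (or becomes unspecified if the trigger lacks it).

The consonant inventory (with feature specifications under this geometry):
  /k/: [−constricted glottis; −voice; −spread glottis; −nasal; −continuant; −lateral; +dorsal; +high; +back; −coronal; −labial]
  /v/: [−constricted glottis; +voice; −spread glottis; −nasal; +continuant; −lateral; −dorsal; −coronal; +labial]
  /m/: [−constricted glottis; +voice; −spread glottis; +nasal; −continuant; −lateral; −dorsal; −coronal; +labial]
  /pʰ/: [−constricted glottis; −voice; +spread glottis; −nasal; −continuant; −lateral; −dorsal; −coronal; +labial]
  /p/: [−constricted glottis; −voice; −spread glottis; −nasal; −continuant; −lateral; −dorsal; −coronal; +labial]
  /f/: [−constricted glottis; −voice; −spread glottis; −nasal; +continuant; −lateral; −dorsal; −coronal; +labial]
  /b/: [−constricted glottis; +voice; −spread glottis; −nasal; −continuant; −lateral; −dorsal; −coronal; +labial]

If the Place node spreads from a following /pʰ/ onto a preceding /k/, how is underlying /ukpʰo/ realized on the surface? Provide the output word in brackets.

[uppʰo]

Place immediately or transitively dominates [dorsal], [high], [back], [coronal], [anterior], [distributed], [strident], [labial].
After delinking /k/'s Place and linking /pʰ/'s, the affected terminals become [−dorsal], [−coronal], [+labial]; [constricted glottis], [voice], [spread glottis], … (outside Place) are retained from /k/.
This feature bundle is that of [p], so /ukpʰo/ surfaces as [uppʰo].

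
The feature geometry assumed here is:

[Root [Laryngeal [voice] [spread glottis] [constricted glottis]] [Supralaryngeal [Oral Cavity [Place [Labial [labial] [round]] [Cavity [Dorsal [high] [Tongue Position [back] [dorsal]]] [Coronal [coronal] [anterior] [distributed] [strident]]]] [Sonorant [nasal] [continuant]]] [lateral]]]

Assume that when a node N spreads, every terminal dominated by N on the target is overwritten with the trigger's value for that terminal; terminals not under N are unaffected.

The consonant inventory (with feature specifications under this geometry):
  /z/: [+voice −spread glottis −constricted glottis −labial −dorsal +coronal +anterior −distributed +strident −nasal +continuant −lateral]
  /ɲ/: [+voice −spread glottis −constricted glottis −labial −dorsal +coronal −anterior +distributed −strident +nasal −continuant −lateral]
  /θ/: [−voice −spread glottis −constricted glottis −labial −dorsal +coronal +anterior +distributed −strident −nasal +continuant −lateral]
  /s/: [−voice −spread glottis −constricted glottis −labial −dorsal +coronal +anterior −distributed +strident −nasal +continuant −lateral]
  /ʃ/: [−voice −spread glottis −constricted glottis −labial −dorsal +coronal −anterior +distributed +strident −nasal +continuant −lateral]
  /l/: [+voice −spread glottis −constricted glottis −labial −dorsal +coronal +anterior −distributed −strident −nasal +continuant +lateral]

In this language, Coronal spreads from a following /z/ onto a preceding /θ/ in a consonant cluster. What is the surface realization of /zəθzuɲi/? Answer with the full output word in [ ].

[zəszuɲi]

Coronal immediately or transitively dominates [coronal], [anterior], [distributed], [strident].
Spreading Coronal from /z/ onto /θ/ replaces those values with /z/'s: [+coronal], [+anterior], [−distributed], [+strident]. Features outside Coronal ([voice], [spread glottis], [constricted glottis], …) stay as in /θ/.
Among the inventory, only /s/ has exactly this specification, giving the surface form [zəszuɲi].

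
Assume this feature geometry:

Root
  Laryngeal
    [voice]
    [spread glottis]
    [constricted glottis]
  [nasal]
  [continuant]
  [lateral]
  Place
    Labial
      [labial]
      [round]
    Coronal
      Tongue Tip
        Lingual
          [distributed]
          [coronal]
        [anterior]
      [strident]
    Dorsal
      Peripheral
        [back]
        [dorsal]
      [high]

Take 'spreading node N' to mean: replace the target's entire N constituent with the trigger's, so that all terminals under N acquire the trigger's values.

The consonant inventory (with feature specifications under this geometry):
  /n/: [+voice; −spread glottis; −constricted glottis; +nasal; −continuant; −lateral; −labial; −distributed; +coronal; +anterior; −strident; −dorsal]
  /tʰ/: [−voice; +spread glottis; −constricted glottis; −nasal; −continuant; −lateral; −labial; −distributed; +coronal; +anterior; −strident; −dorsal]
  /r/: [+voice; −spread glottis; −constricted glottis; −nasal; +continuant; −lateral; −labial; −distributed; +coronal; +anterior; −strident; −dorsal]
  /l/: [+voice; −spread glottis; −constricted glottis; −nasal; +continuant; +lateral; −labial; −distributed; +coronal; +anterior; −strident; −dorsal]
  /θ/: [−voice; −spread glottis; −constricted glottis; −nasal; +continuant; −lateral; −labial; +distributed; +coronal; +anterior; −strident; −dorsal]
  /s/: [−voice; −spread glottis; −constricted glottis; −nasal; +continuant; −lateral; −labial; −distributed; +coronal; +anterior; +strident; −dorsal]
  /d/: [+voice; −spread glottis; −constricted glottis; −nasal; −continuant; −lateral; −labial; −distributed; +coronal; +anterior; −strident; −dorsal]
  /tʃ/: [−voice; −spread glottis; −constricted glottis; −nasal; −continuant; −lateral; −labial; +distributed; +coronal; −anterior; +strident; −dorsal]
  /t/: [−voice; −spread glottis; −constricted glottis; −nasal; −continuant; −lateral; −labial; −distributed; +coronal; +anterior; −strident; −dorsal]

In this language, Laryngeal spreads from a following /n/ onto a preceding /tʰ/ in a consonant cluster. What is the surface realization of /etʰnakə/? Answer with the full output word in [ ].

The Laryngeal node dominates the terminals [voice], [spread glottis], [constricted glottis].
Spreading Laryngeal from /n/ onto /tʰ/ replaces those values with /n/'s: [+voice], [−spread glottis], [−constricted glottis]. Features outside Laryngeal ([nasal], [continuant], [lateral], …) stay as in /tʰ/.
This feature bundle is that of [d], so /etʰnakə/ surfaces as [ednakə].

[ednakə]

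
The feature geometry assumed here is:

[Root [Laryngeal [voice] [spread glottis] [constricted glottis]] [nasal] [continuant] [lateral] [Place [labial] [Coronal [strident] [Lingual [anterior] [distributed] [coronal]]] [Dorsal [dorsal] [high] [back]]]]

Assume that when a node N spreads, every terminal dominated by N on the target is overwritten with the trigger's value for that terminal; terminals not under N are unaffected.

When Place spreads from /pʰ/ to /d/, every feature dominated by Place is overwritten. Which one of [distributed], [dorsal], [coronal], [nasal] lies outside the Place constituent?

The terminals dominated by Place are [labial], [strident], [anterior], [distributed], [coronal], [dorsal], [high], [back].
Of the listed options, [coronal], [dorsal], [distributed] are among these and would be overwritten by spreading Place.
But [nasal] is a dependent of Root, outside Place; it is therefore untouched by the spreading.

[nasal]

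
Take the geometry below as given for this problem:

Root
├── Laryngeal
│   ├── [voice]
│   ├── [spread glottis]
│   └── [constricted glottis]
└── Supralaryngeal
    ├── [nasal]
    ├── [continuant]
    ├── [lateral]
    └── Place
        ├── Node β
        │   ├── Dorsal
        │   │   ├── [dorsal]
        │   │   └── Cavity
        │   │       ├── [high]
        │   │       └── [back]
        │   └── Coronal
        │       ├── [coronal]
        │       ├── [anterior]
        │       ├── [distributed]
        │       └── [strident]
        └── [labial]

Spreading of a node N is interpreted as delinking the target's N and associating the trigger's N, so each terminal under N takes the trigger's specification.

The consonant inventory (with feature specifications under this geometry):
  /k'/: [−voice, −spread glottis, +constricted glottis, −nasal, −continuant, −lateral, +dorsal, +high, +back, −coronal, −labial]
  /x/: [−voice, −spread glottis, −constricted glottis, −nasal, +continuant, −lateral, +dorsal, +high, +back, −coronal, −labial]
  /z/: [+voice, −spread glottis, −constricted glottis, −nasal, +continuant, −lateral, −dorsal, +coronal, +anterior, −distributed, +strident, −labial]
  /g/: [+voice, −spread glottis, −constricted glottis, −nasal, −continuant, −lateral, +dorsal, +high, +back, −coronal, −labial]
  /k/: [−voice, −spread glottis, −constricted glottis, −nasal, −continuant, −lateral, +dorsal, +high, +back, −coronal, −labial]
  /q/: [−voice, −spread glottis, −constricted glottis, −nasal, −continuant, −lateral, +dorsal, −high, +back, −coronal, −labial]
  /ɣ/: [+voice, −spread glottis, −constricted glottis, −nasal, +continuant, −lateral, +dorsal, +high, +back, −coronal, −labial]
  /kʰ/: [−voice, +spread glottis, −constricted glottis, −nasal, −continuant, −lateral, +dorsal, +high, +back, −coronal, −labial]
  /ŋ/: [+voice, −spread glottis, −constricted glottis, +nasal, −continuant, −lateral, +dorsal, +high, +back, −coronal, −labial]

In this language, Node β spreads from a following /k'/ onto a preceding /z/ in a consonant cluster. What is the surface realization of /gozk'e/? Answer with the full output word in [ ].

Terminals under Node β in this geometry: [dorsal], [high], [back], [coronal], [anterior], [distributed], [strident].
After delinking /z/'s Node β and linking /k'/'s, the affected terminals become [+dorsal], [+high], [+back], [−coronal]; [voice], [spread glottis], [constricted glottis], … (outside Node β) are retained from /z/.
Among the inventory, only /ɣ/ has exactly this specification, giving the surface form [goɣk'e].

[goɣk'e]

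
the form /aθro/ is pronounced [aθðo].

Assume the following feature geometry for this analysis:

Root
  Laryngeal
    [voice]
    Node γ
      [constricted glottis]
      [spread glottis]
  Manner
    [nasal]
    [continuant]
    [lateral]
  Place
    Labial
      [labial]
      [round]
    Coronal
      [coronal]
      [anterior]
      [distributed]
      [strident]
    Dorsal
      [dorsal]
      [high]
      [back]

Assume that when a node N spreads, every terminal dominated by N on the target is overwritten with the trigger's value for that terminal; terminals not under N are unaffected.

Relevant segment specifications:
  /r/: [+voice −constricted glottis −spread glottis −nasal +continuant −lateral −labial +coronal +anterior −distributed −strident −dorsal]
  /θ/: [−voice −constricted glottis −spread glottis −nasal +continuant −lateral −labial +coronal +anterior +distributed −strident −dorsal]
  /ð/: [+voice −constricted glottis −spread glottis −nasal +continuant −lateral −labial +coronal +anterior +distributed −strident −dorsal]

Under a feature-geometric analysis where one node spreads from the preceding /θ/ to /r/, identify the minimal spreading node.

/r/ and [ð] differ in [distributed]; every other specified feature is identical.
With a single altered terminal, the smallest constituent that could spread is that terminal — [distributed].
[voice] stays as in /r/ although /θ/ differs there, so no node dominating it spread; among the remaining candidates [distributed] is the lowest that derives the output.

[distributed]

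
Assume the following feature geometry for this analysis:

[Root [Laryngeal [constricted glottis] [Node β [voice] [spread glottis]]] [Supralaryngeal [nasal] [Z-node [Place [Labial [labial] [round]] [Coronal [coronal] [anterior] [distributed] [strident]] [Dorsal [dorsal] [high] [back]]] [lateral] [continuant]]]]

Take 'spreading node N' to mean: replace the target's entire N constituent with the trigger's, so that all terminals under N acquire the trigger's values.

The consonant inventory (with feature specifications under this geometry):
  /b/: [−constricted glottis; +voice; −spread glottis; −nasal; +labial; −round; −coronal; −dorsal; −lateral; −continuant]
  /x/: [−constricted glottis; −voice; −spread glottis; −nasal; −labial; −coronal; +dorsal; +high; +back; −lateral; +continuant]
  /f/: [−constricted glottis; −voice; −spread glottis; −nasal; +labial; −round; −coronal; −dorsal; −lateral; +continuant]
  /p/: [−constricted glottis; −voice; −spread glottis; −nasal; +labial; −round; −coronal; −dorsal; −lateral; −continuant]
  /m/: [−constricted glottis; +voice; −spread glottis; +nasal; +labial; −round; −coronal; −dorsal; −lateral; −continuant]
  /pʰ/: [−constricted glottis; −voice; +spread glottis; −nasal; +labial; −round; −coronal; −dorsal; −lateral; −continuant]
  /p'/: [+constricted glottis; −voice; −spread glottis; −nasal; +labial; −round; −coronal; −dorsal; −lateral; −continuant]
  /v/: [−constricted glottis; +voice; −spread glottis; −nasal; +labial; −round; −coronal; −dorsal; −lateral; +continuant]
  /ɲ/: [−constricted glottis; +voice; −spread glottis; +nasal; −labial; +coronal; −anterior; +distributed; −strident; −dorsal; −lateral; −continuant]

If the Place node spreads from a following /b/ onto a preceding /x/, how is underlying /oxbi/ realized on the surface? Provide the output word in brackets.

Place immediately or transitively dominates [labial], [round], [coronal], [anterior], [distributed], [strident], [dorsal], [high], [back].
After delinking /x/'s Place and linking /b/'s, the affected terminals become [+labial], [−round], [−coronal], [−dorsal]; [constricted glottis], [voice], [spread glottis], … (outside Place) are retained from /x/.
Among the inventory, only /f/ has exactly this specification, giving the surface form [ofbi].

[ofbi]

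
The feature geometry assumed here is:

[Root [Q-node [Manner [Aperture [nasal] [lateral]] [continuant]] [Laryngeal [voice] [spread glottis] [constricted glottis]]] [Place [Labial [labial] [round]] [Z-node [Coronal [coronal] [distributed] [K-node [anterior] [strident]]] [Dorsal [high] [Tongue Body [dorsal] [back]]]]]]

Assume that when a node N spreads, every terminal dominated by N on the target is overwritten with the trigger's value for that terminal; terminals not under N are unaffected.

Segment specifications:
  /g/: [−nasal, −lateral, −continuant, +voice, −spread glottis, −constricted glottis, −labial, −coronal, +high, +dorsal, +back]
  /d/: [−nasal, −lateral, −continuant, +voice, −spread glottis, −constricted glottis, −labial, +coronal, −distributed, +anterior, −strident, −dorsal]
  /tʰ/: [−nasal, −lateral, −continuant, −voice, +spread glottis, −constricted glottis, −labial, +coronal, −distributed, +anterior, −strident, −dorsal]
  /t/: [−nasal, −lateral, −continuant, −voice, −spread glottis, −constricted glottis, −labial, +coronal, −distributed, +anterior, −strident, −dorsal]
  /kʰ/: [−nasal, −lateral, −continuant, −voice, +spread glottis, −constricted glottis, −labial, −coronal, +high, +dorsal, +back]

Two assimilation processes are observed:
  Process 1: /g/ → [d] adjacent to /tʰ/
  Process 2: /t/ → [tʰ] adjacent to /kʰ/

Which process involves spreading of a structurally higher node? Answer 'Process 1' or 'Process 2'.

Process 1 alters [coronal], [anterior], [distributed], [strident], [dorsal], [high], [back]; the lowest common ancestor is Z-node (depth 2 from Root).
In Process 2, [spread glottis] changes, so the minimal spreading node is [spread glottis] at depth 3.
Z-node is closer to Root than [spread glottis], so Process 1 spreads the higher node.

Process 1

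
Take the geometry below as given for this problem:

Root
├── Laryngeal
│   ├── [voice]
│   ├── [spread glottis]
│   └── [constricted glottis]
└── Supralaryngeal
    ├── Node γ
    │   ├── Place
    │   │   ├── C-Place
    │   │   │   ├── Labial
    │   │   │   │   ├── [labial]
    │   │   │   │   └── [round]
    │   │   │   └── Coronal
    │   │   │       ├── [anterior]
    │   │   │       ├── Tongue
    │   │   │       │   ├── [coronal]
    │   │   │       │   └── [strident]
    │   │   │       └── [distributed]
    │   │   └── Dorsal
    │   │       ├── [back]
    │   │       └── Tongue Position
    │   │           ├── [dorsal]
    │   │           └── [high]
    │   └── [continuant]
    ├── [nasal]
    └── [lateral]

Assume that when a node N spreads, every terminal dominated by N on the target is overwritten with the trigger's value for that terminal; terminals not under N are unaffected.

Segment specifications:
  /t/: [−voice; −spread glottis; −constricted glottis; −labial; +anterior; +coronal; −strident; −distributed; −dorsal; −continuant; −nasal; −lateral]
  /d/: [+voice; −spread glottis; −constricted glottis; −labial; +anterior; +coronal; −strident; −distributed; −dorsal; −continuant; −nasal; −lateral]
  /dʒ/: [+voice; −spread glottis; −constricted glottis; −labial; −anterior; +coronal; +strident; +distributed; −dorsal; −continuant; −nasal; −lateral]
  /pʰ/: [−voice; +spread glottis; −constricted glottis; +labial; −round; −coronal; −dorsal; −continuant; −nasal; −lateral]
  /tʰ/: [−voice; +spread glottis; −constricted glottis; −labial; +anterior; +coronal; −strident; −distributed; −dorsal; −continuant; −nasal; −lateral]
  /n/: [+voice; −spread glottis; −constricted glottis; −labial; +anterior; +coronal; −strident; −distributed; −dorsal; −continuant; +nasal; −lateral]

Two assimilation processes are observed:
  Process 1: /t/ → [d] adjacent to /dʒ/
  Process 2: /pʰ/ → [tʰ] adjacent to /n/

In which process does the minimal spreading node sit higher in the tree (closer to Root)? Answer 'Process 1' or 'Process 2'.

Process 1

Process 1 alters [voice]; the lowest dominating node is [voice] (depth 2 from Root).
Process 2 alters [labial], [round], [coronal], [anterior], [distributed], [strident]; the lowest common ancestor is C-Place (depth 4 from Root).
[voice] (depth 2) sits above C-Place (depth 4), making Process 1 the one with the higher spreading node.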